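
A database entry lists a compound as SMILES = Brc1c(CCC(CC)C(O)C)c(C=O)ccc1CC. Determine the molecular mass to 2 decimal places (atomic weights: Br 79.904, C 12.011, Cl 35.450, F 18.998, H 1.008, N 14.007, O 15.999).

327.26 g/mol

First, the molecular formula is C16H23BrO2 (counting implicit H from valence).
  Br: 1 × 79.904 = 79.904
  C: 16 × 12.011 = 192.176
  H: 23 × 1.008 = 23.184
  O: 2 × 15.999 = 31.998
Sum: 1×79.904 + 16×12.011 + 23×1.008 + 2×15.999 = 327.262 → 327.26 g/mol.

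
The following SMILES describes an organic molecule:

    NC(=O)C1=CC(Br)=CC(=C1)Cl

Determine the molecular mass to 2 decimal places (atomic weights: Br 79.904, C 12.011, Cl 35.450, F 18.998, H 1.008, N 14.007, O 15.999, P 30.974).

First, the molecular formula is C7H5BrClNO (counting implicit H from valence).
  Br: 1 × 79.904 = 79.904
  C: 7 × 12.011 = 84.077
  Cl: 1 × 35.450 = 35.450
  H: 5 × 1.008 = 5.040
  N: 1 × 14.007 = 14.007
  O: 1 × 15.999 = 15.999
Sum: 1×79.904 + 7×12.011 + 1×35.450 + 5×1.008 + 1×14.007 + 1×15.999 = 234.477 → 234.48 g/mol.

234.48 g/mol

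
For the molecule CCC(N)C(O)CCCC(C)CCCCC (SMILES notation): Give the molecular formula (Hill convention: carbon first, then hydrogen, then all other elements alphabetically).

C14H31NO

Walk through each heavy atom and fill implicit hydrogens from standard valence (C 4, N 3, O 2, S 2, halogen 1):
  atom 1: C, bond orders sum to 1 (valence 4) → 3 H
  atom 2: C, bond orders sum to 2 (valence 4) → 2 H
  atom 3: C, bond orders sum to 3 (valence 4) → 1 H
  atom 4: N, bond orders sum to 1 (valence 3) → 2 H
  atom 5: C, bond orders sum to 3 (valence 4) → 1 H
  atom 6: O, bond orders sum to 1 (valence 2) → 1 H
  atom 7: C, bond orders sum to 2 (valence 4) → 2 H
  atom 8: C, bond orders sum to 2 (valence 4) → 2 H
  atom 9: C, bond orders sum to 2 (valence 4) → 2 H
  atom 10: C, bond orders sum to 3 (valence 4) → 1 H
  atom 11: C, bond orders sum to 1 (valence 4) → 3 H
  atom 12: C, bond orders sum to 2 (valence 4) → 2 H
  atom 13: C, bond orders sum to 2 (valence 4) → 2 H
  atom 14: C, bond orders sum to 2 (valence 4) → 2 H
  atom 15: C, bond orders sum to 2 (valence 4) → 2 H
  atom 16: C, bond orders sum to 1 (valence 4) → 3 H
Totals → C:14, H:31, N:1, O:1.
In Hill order: C14H31NO.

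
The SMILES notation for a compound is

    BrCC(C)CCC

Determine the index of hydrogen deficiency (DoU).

Degree of unsaturation = (number of rings) + (number of π bonds).
Ring closures in the SMILES: 0.
π bonds: none → 0 DoU from unsaturation.
Total DoU = 0 + 0 = 0.

0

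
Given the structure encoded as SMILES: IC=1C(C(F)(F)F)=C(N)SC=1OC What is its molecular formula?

Walk through each heavy atom and fill implicit hydrogens from standard valence (C 4, N 3, O 2, S 2, halogen 1):
  atom 1: I (halogen, monovalent) → 0 H
  atom 2: C, bond orders sum to 4 (valence 4) → 0 H
  atom 3: C, bond orders sum to 4 (valence 4) → 0 H
  atom 4: C, bond orders sum to 4 (valence 4) → 0 H
  atom 5: F (halogen, monovalent) → 0 H
  atom 6: F (halogen, monovalent) → 0 H
  atom 7: F (halogen, monovalent) → 0 H
  atom 8: C, bond orders sum to 4 (valence 4) → 0 H
  atom 9: N, bond orders sum to 1 (valence 3) → 2 H
  atom 10: S, bond orders sum to 2 (valence 2) → 0 H
  atom 11: C, bond orders sum to 4 (valence 4) → 0 H
  atom 12: O, bond orders sum to 2 (valence 2) → 0 H
  atom 13: C, bond orders sum to 1 (valence 4) → 3 H
Totals → C:6, H:5, F:3, I:1, N:1, O:1, S:1.
In Hill order: C6H5F3INOS.

C6H5F3INOS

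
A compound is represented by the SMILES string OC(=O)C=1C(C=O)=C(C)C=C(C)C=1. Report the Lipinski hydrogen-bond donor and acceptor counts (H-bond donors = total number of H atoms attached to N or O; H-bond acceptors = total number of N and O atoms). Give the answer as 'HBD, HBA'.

1, 3

Donors: find every N or O and count the H atoms it carries.
  atom 1 (O): bond orders sum to 1 → 1 H
  atom 3 (O): bond orders sum to 2 → 0 H
  atom 7 (O): bond orders sum to 2 → 0 H
Lipinski HBD = 1.
Acceptors: N atoms = 0, O atoms = 3 → HBA = 3.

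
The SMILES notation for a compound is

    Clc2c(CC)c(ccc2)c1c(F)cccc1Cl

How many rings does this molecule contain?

2

In SMILES, each pair of matching ring-closure digits denotes one ring-closing bond; the number of such bonds equals the number of independent rings.
Ring-closure bonds here: 2.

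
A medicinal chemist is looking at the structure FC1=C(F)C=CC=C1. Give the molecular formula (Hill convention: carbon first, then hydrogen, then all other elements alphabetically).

Walk through each heavy atom and fill implicit hydrogens from standard valence (C 4, N 3, O 2, S 2, halogen 1):
  atom 1: F (halogen, monovalent) → 0 H
  atom 2: C, bond orders sum to 4 (valence 4) → 0 H
  atom 3: C, bond orders sum to 4 (valence 4) → 0 H
  atom 4: F (halogen, monovalent) → 0 H
  atom 5: C, bond orders sum to 3 (valence 4) → 1 H
  atom 6: C, bond orders sum to 3 (valence 4) → 1 H
  atom 7: C, bond orders sum to 3 (valence 4) → 1 H
  atom 8: C, bond orders sum to 3 (valence 4) → 1 H
Totals → C:6, H:4, F:2.

C6H4F2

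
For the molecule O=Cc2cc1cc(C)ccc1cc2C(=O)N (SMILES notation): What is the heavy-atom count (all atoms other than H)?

Every atom symbol written in the SMILES (organic subset) is one heavy atom; implicit H are not written.
Heavy atoms by element → C:13, N:1, O:2.
Total: 16.

16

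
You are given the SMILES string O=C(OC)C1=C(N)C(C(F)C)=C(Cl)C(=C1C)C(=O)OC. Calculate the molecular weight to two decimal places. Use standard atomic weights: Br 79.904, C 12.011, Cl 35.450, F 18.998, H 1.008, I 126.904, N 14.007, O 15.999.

First, the molecular formula is C13H15ClFNO4 (counting implicit H from valence).
  C: 13 × 12.011 = 156.143
  Cl: 1 × 35.450 = 35.450
  F: 1 × 18.998 = 18.998
  H: 15 × 1.008 = 15.120
  N: 1 × 14.007 = 14.007
  O: 4 × 15.999 = 63.996
Sum: 13×12.011 + 1×35.450 + 1×18.998 + 15×1.008 + 1×14.007 + 4×15.999 = 303.714 → 303.71 g/mol.

303.71 g/mol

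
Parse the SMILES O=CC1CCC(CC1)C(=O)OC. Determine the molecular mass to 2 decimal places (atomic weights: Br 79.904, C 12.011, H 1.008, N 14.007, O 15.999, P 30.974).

First, the molecular formula is C9H14O3 (counting implicit H from valence).
  C: 9 × 12.011 = 108.099
  H: 14 × 1.008 = 14.112
  O: 3 × 15.999 = 47.997
Sum: 9×12.011 + 14×1.008 + 3×15.999 = 170.208 → 170.21 g/mol.

170.21 g/mol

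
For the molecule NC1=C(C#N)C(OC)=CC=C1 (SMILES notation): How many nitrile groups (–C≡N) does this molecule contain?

The nitrile motif appears at heavy-atom position 4 in the SMILES.
Other groups present: 1 ether, 1 primary amine.
Nitrile count: 1.

1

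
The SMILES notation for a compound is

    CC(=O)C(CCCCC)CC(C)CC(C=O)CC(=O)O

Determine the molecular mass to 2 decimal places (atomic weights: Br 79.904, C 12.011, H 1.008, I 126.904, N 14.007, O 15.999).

284.40 g/mol

First, the molecular formula is C16H28O4 (counting implicit H from valence).
  C: 16 × 12.011 = 192.176
  H: 28 × 1.008 = 28.224
  O: 4 × 15.999 = 63.996
Sum: 16×12.011 + 28×1.008 + 4×15.999 = 284.396 → 284.40 g/mol.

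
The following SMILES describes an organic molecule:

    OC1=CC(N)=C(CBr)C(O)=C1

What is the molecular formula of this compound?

Walk through each heavy atom and fill implicit hydrogens from standard valence (C 4, N 3, O 2, S 2, halogen 1):
  atom 1: O, bond orders sum to 1 (valence 2) → 1 H
  atom 2: C, bond orders sum to 4 (valence 4) → 0 H
  atom 3: C, bond orders sum to 3 (valence 4) → 1 H
  atom 4: C, bond orders sum to 4 (valence 4) → 0 H
  atom 5: N, bond orders sum to 1 (valence 3) → 2 H
  atom 6: C, bond orders sum to 4 (valence 4) → 0 H
  atom 7: C, bond orders sum to 2 (valence 4) → 2 H
  atom 8: Br (halogen, monovalent) → 0 H
  atom 9: C, bond orders sum to 4 (valence 4) → 0 H
  atom 10: O, bond orders sum to 1 (valence 2) → 1 H
  atom 11: C, bond orders sum to 3 (valence 4) → 1 H
Totals → C:7, H:8, Br:1, N:1, O:2.

C7H8BrNO2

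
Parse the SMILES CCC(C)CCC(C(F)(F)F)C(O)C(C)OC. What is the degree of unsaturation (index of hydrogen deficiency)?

Degree of unsaturation = (number of rings) + (number of π bonds).
Ring closures in the SMILES: 0.
π bonds: none → 0 DoU from unsaturation.
Total DoU = 0 + 0 = 0.

0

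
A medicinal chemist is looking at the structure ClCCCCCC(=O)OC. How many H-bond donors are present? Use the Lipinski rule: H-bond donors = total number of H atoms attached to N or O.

Donors: find every N or O and count the H atoms it carries.
  atom 8 (O): bond orders sum to 2 → 0 H
  atom 9 (O): bond orders sum to 2 → 0 H
Lipinski HBD = 0.

0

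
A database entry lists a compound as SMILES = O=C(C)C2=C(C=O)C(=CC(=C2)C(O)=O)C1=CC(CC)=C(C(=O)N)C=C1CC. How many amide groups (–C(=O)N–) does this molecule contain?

The amide motif appears at heavy-atom position 21 in the SMILES.
Other groups present: 1 aldehyde, 1 carboxylic acid, 1 ketone.
Amide count: 1.

1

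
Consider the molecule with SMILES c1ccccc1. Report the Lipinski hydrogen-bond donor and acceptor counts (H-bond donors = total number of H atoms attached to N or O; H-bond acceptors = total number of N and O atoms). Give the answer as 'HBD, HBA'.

Donors: find every N or O and count the H atoms it carries.
  (no N or O atoms present)
Lipinski HBD = 0.
Acceptors: N atoms = 0, O atoms = 0 → HBA = 0.

0, 0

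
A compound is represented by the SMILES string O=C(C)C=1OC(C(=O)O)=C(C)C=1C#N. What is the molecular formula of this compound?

C9H7NO4

Walk through each heavy atom and fill implicit hydrogens from standard valence (C 4, N 3, O 2, S 2, halogen 1):
  atom 1: O, bond orders sum to 2 (valence 2) → 0 H
  atom 2: C, bond orders sum to 4 (valence 4) → 0 H
  atom 3: C, bond orders sum to 1 (valence 4) → 3 H
  atom 4: C, bond orders sum to 4 (valence 4) → 0 H
  atom 5: O, bond orders sum to 2 (valence 2) → 0 H
  atom 6: C, bond orders sum to 4 (valence 4) → 0 H
  atom 7: C, bond orders sum to 4 (valence 4) → 0 H
  atom 8: O, bond orders sum to 2 (valence 2) → 0 H
  atom 9: O, bond orders sum to 1 (valence 2) → 1 H
  atom 10: C, bond orders sum to 4 (valence 4) → 0 H
  atom 11: C, bond orders sum to 1 (valence 4) → 3 H
  atom 12: C, bond orders sum to 4 (valence 4) → 0 H
  atom 13: C, bond orders sum to 4 (valence 4) → 0 H
  atom 14: N, bond orders sum to 3 (valence 3) → 0 H
Totals → C:9, H:7, N:1, O:4.
In Hill order: C9H7NO4.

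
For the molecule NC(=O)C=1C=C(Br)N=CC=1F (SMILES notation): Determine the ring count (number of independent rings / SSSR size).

1

In SMILES, each pair of matching ring-closure digits denotes one ring-closing bond; the number of such bonds equals the number of independent rings.
Ring-closure bonds here: 1.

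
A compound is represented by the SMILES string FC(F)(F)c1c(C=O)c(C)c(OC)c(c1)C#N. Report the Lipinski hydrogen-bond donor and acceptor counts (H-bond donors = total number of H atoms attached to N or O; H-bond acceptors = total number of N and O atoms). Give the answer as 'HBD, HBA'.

0, 3

Donors: find every N or O and count the H atoms it carries.
  atom 8 (O): bond orders sum to 2 → 0 H
  atom 12 (O): bond orders sum to 2 → 0 H
  atom 17 (N): bond orders sum to 3 → 0 H
Lipinski HBD = 0.
Acceptors: N atoms = 1, O atoms = 2 → HBA = 3.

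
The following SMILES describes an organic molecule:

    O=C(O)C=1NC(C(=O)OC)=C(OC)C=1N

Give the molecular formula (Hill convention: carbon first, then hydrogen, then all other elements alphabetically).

C8H10N2O5

Walk through each heavy atom and fill implicit hydrogens from standard valence (C 4, N 3, O 2, S 2, halogen 1):
  atom 1: O, bond orders sum to 2 (valence 2) → 0 H
  atom 2: C, bond orders sum to 4 (valence 4) → 0 H
  atom 3: O, bond orders sum to 1 (valence 2) → 1 H
  atom 4: C, bond orders sum to 4 (valence 4) → 0 H
  atom 5: N, bond orders sum to 2 (valence 3) → 1 H
  atom 6: C, bond orders sum to 4 (valence 4) → 0 H
  atom 7: C, bond orders sum to 4 (valence 4) → 0 H
  atom 8: O, bond orders sum to 2 (valence 2) → 0 H
  atom 9: O, bond orders sum to 2 (valence 2) → 0 H
  atom 10: C, bond orders sum to 1 (valence 4) → 3 H
  atom 11: C, bond orders sum to 4 (valence 4) → 0 H
  atom 12: O, bond orders sum to 2 (valence 2) → 0 H
  atom 13: C, bond orders sum to 1 (valence 4) → 3 H
  atom 14: C, bond orders sum to 4 (valence 4) → 0 H
  atom 15: N, bond orders sum to 1 (valence 3) → 2 H
Totals → C:8, H:10, N:2, O:5.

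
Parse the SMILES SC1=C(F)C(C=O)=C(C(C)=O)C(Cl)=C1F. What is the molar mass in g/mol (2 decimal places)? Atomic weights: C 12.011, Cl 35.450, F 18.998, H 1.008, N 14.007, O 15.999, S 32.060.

250.64 g/mol

First, the molecular formula is C9H5ClF2O2S (counting implicit H from valence).
  C: 9 × 12.011 = 108.099
  Cl: 1 × 35.450 = 35.450
  F: 2 × 18.998 = 37.996
  H: 5 × 1.008 = 5.040
  O: 2 × 15.999 = 31.998
  S: 1 × 32.060 = 32.060
Sum: 9×12.011 + 1×35.450 + 2×18.998 + 5×1.008 + 2×15.999 + 1×32.060 = 250.643 → 250.64 g/mol.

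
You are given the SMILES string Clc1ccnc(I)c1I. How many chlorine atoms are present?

Scan the SMILES for Cl atoms (remember two-letter symbols like Cl and Br are single atoms).
Chlorine count: 1.

1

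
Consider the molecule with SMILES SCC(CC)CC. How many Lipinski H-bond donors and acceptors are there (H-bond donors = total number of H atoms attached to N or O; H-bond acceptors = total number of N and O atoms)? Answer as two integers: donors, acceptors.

Donors: find every N or O and count the H atoms it carries.
  (no N or O atoms present)
Lipinski HBD = 0.
Acceptors: N atoms = 0, O atoms = 0 → HBA = 0.

0, 0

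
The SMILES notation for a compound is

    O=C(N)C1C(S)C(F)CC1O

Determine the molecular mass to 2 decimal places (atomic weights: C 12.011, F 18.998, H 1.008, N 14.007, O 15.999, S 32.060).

First, the molecular formula is C6H10FNO2S (counting implicit H from valence).
  C: 6 × 12.011 = 72.066
  F: 1 × 18.998 = 18.998
  H: 10 × 1.008 = 10.080
  N: 1 × 14.007 = 14.007
  O: 2 × 15.999 = 31.998
  S: 1 × 32.060 = 32.060
Sum: 6×12.011 + 1×18.998 + 10×1.008 + 1×14.007 + 2×15.999 + 1×32.060 = 179.209 → 179.21 g/mol.

179.21 g/mol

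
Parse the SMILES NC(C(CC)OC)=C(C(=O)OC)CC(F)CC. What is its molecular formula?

Walk through each heavy atom and fill implicit hydrogens from standard valence (C 4, N 3, O 2, S 2, halogen 1):
  atom 1: N, bond orders sum to 1 (valence 3) → 2 H
  atom 2: C, bond orders sum to 4 (valence 4) → 0 H
  atom 3: C, bond orders sum to 3 (valence 4) → 1 H
  atom 4: C, bond orders sum to 2 (valence 4) → 2 H
  atom 5: C, bond orders sum to 1 (valence 4) → 3 H
  atom 6: O, bond orders sum to 2 (valence 2) → 0 H
  atom 7: C, bond orders sum to 1 (valence 4) → 3 H
  atom 8: C, bond orders sum to 4 (valence 4) → 0 H
  atom 9: C, bond orders sum to 4 (valence 4) → 0 H
  atom 10: O, bond orders sum to 2 (valence 2) → 0 H
  atom 11: O, bond orders sum to 2 (valence 2) → 0 H
  atom 12: C, bond orders sum to 1 (valence 4) → 3 H
  atom 13: C, bond orders sum to 2 (valence 4) → 2 H
  atom 14: C, bond orders sum to 3 (valence 4) → 1 H
  atom 15: F (halogen, monovalent) → 0 H
  atom 16: C, bond orders sum to 2 (valence 4) → 2 H
  atom 17: C, bond orders sum to 1 (valence 4) → 3 H
Totals → C:12, H:22, F:1, N:1, O:3.
In Hill order: C12H22FNO3.

C12H22FNO3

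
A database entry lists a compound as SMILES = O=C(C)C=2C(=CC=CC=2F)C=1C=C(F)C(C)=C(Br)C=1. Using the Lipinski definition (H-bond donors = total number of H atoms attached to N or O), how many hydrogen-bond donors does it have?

Donors: find every N or O and count the H atoms it carries.
  atom 1 (O): bond orders sum to 2 → 0 H
Lipinski HBD = 0.

0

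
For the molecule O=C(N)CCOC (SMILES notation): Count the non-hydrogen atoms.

7

Every atom symbol written in the SMILES (organic subset) is one heavy atom; implicit H are not written.
Heavy atoms by element → C:4, N:1, O:2.
Total: 7.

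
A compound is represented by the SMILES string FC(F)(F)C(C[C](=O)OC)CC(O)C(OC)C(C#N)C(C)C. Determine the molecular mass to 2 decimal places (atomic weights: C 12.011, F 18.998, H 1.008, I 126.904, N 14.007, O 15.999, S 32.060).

First, the molecular formula is C14H22F3NO4 (counting implicit H from valence).
  C: 14 × 12.011 = 168.154
  F: 3 × 18.998 = 56.994
  H: 22 × 1.008 = 22.176
  N: 1 × 14.007 = 14.007
  O: 4 × 15.999 = 63.996
Sum: 14×12.011 + 3×18.998 + 22×1.008 + 1×14.007 + 4×15.999 = 325.327 → 325.33 g/mol.

325.33 g/mol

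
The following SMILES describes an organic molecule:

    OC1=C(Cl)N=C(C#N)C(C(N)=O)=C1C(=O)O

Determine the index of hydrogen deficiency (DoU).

8

Degree of unsaturation = (number of rings) + (number of π bonds).
Ring closures in the SMILES: 1.
π bonds: 5 double bonds (each 1 DoU), 1 triple bond (each 2 DoU) → 7 DoU from unsaturation.
Total DoU = 1 + 7 = 8.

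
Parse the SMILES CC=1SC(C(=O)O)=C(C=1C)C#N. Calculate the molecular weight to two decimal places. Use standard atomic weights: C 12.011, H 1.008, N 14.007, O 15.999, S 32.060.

First, the molecular formula is C8H7NO2S (counting implicit H from valence).
  C: 8 × 12.011 = 96.088
  H: 7 × 1.008 = 7.056
  N: 1 × 14.007 = 14.007
  O: 2 × 15.999 = 31.998
  S: 1 × 32.060 = 32.060
Sum: 8×12.011 + 7×1.008 + 1×14.007 + 2×15.999 + 1×32.060 = 181.209 → 181.21 g/mol.

181.21 g/mol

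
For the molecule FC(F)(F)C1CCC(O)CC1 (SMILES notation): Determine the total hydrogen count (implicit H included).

11

Walk through each heavy atom and fill implicit hydrogens from standard valence (C 4, N 3, O 2, S 2, halogen 1):
  atom 1: F (halogen, monovalent) → 0 H
  atom 2: C, bond orders sum to 4 (valence 4) → 0 H
  atom 3: F (halogen, monovalent) → 0 H
  atom 4: F (halogen, monovalent) → 0 H
  atom 5: C, bond orders sum to 3 (valence 4) → 1 H
  atom 6: C, bond orders sum to 2 (valence 4) → 2 H
  atom 7: C, bond orders sum to 2 (valence 4) → 2 H
  atom 8: C, bond orders sum to 3 (valence 4) → 1 H
  atom 9: O, bond orders sum to 1 (valence 2) → 1 H
  atom 10: C, bond orders sum to 2 (valence 4) → 2 H
  atom 11: C, bond orders sum to 2 (valence 4) → 2 H
Total hydrogens: 11.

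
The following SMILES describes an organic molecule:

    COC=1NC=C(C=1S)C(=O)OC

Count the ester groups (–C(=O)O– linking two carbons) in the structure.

1

The ester motif appears at heavy-atom position 9 in the SMILES.
Other groups present: 1 ether, 1 thiol.
Ester count: 1.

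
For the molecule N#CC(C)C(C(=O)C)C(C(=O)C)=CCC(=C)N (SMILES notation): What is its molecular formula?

Walk through each heavy atom and fill implicit hydrogens from standard valence (C 4, N 3, O 2, S 2, halogen 1):
  atom 1: N, bond orders sum to 3 (valence 3) → 0 H
  atom 2: C, bond orders sum to 4 (valence 4) → 0 H
  atom 3: C, bond orders sum to 3 (valence 4) → 1 H
  atom 4: C, bond orders sum to 1 (valence 4) → 3 H
  atom 5: C, bond orders sum to 3 (valence 4) → 1 H
  atom 6: C, bond orders sum to 4 (valence 4) → 0 H
  atom 7: O, bond orders sum to 2 (valence 2) → 0 H
  atom 8: C, bond orders sum to 1 (valence 4) → 3 H
  atom 9: C, bond orders sum to 4 (valence 4) → 0 H
  atom 10: C, bond orders sum to 4 (valence 4) → 0 H
  atom 11: O, bond orders sum to 2 (valence 2) → 0 H
  atom 12: C, bond orders sum to 1 (valence 4) → 3 H
  atom 13: C, bond orders sum to 3 (valence 4) → 1 H
  atom 14: C, bond orders sum to 2 (valence 4) → 2 H
  atom 15: C, bond orders sum to 4 (valence 4) → 0 H
  atom 16: C, bond orders sum to 2 (valence 4) → 2 H
  atom 17: N, bond orders sum to 1 (valence 3) → 2 H
Totals → C:13, H:18, N:2, O:2.

C13H18N2O2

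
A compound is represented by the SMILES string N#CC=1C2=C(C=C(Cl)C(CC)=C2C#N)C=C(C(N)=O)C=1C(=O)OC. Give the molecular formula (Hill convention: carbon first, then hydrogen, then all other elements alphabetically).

Walk through each heavy atom and fill implicit hydrogens from standard valence (C 4, N 3, O 2, S 2, halogen 1):
  atom 1: N, bond orders sum to 3 (valence 3) → 0 H
  atom 2: C, bond orders sum to 4 (valence 4) → 0 H
  atom 3: C, bond orders sum to 4 (valence 4) → 0 H
  atom 4: C, bond orders sum to 4 (valence 4) → 0 H
  atom 5: C, bond orders sum to 4 (valence 4) → 0 H
  atom 6: C, bond orders sum to 3 (valence 4) → 1 H
  atom 7: C, bond orders sum to 4 (valence 4) → 0 H
  atom 8: Cl (halogen, monovalent) → 0 H
  atom 9: C, bond orders sum to 4 (valence 4) → 0 H
  atom 10: C, bond orders sum to 2 (valence 4) → 2 H
  atom 11: C, bond orders sum to 1 (valence 4) → 3 H
  atom 12: C, bond orders sum to 4 (valence 4) → 0 H
  atom 13: C, bond orders sum to 4 (valence 4) → 0 H
  atom 14: N, bond orders sum to 3 (valence 3) → 0 H
  atom 15: C, bond orders sum to 3 (valence 4) → 1 H
  atom 16: C, bond orders sum to 4 (valence 4) → 0 H
  atom 17: C, bond orders sum to 4 (valence 4) → 0 H
  atom 18: N, bond orders sum to 1 (valence 3) → 2 H
  atom 19: O, bond orders sum to 2 (valence 2) → 0 H
  atom 20: C, bond orders sum to 4 (valence 4) → 0 H
  atom 21: C, bond orders sum to 4 (valence 4) → 0 H
  atom 22: O, bond orders sum to 2 (valence 2) → 0 H
  atom 23: O, bond orders sum to 2 (valence 2) → 0 H
  atom 24: C, bond orders sum to 1 (valence 4) → 3 H
Totals → C:17, H:12, Cl:1, N:3, O:3.

C17H12ClN3O3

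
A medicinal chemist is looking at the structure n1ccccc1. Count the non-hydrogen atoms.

Every atom symbol written in the SMILES (organic subset) is one heavy atom; implicit H are not written.
Heavy atoms by element → C:5, N:1.
Total: 6.

6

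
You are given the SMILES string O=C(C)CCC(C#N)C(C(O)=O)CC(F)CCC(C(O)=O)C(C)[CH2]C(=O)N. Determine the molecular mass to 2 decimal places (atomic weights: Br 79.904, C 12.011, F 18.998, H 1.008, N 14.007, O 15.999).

First, the molecular formula is C18H27FN2O6 (counting implicit H from valence).
  C: 18 × 12.011 = 216.198
  F: 1 × 18.998 = 18.998
  H: 27 × 1.008 = 27.216
  N: 2 × 14.007 = 28.014
  O: 6 × 15.999 = 95.994
Sum: 18×12.011 + 1×18.998 + 27×1.008 + 2×14.007 + 6×15.999 = 386.420 → 386.42 g/mol.

386.42 g/mol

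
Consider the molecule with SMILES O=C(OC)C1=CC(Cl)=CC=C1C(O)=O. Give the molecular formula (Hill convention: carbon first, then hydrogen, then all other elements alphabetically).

Walk through each heavy atom and fill implicit hydrogens from standard valence (C 4, N 3, O 2, S 2, halogen 1):
  atom 1: O, bond orders sum to 2 (valence 2) → 0 H
  atom 2: C, bond orders sum to 4 (valence 4) → 0 H
  atom 3: O, bond orders sum to 2 (valence 2) → 0 H
  atom 4: C, bond orders sum to 1 (valence 4) → 3 H
  atom 5: C, bond orders sum to 4 (valence 4) → 0 H
  atom 6: C, bond orders sum to 3 (valence 4) → 1 H
  atom 7: C, bond orders sum to 4 (valence 4) → 0 H
  atom 8: Cl (halogen, monovalent) → 0 H
  atom 9: C, bond orders sum to 3 (valence 4) → 1 H
  atom 10: C, bond orders sum to 3 (valence 4) → 1 H
  atom 11: C, bond orders sum to 4 (valence 4) → 0 H
  atom 12: C, bond orders sum to 4 (valence 4) → 0 H
  atom 13: O, bond orders sum to 1 (valence 2) → 1 H
  atom 14: O, bond orders sum to 2 (valence 2) → 0 H
Totals → C:9, H:7, Cl:1, O:4.

C9H7ClO4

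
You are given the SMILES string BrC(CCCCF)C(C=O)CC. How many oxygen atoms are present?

Scan the SMILES for O atoms (remember two-letter symbols like Cl and Br are single atoms).
Oxygen count: 1.

1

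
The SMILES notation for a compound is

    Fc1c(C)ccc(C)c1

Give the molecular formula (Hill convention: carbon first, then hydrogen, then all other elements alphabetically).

Walk through each heavy atom and fill implicit hydrogens from standard valence (C 4, N 3, O 2, S 2, halogen 1); for lowercase aromatic atoms, an aromatic c carries 1 H when it has two neighbours and 0 H with three, and aromatic n carries 0 H:
  atom 1: F (halogen, monovalent) → 0 H
  atom 2: aromatic c, 3 neighbours → 0 H
  atom 3: aromatic c, 3 neighbours → 0 H
  atom 4: C, bond orders sum to 1 (valence 4) → 3 H
  atom 5: aromatic c, 2 neighbours → 1 H
  atom 6: aromatic c, 2 neighbours → 1 H
  atom 7: aromatic c, 3 neighbours → 0 H
  atom 8: C, bond orders sum to 1 (valence 4) → 3 H
  atom 9: aromatic c, 2 neighbours → 1 H
Totals → C:8, H:9, F:1.
In Hill order: C8H9F.

C8H9F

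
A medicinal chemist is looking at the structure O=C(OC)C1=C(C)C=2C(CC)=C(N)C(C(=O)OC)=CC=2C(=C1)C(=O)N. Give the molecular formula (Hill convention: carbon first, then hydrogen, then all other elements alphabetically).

C18H20N2O5

Walk through each heavy atom and fill implicit hydrogens from standard valence (C 4, N 3, O 2, S 2, halogen 1):
  atom 1: O, bond orders sum to 2 (valence 2) → 0 H
  atom 2: C, bond orders sum to 4 (valence 4) → 0 H
  atom 3: O, bond orders sum to 2 (valence 2) → 0 H
  atom 4: C, bond orders sum to 1 (valence 4) → 3 H
  atom 5: C, bond orders sum to 4 (valence 4) → 0 H
  atom 6: C, bond orders sum to 4 (valence 4) → 0 H
  atom 7: C, bond orders sum to 1 (valence 4) → 3 H
  atom 8: C, bond orders sum to 4 (valence 4) → 0 H
  atom 9: C, bond orders sum to 4 (valence 4) → 0 H
  atom 10: C, bond orders sum to 2 (valence 4) → 2 H
  atom 11: C, bond orders sum to 1 (valence 4) → 3 H
  atom 12: C, bond orders sum to 4 (valence 4) → 0 H
  atom 13: N, bond orders sum to 1 (valence 3) → 2 H
  atom 14: C, bond orders sum to 4 (valence 4) → 0 H
  atom 15: C, bond orders sum to 4 (valence 4) → 0 H
  atom 16: O, bond orders sum to 2 (valence 2) → 0 H
  atom 17: O, bond orders sum to 2 (valence 2) → 0 H
  atom 18: C, bond orders sum to 1 (valence 4) → 3 H
  atom 19: C, bond orders sum to 3 (valence 4) → 1 H
  atom 20: C, bond orders sum to 4 (valence 4) → 0 H
  atom 21: C, bond orders sum to 4 (valence 4) → 0 H
  atom 22: C, bond orders sum to 3 (valence 4) → 1 H
  atom 23: C, bond orders sum to 4 (valence 4) → 0 H
  atom 24: O, bond orders sum to 2 (valence 2) → 0 H
  atom 25: N, bond orders sum to 1 (valence 3) → 2 H
Totals → C:18, H:20, N:2, O:5.
In Hill order: C18H20N2O5.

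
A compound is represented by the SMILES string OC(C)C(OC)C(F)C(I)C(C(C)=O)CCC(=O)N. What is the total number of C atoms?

12

Count every carbon token in the SMILES (each C, including those in ring-closure positions and inside branches).
Carbon count: 12.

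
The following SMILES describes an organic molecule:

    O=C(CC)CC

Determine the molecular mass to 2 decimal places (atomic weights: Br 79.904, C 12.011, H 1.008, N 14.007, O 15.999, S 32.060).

First, the molecular formula is C5H10O (counting implicit H from valence).
  C: 5 × 12.011 = 60.055
  H: 10 × 1.008 = 10.080
  O: 1 × 15.999 = 15.999
Sum: 5×12.011 + 10×1.008 + 1×15.999 = 86.134 → 86.13 g/mol.

86.13 g/mol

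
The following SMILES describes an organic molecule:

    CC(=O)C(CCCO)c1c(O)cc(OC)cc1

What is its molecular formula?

Walk through each heavy atom and fill implicit hydrogens from standard valence (C 4, N 3, O 2, S 2, halogen 1); for lowercase aromatic atoms, an aromatic c carries 1 H when it has two neighbours and 0 H with three, and aromatic n carries 0 H:
  atom 1: C, bond orders sum to 1 (valence 4) → 3 H
  atom 2: C, bond orders sum to 4 (valence 4) → 0 H
  atom 3: O, bond orders sum to 2 (valence 2) → 0 H
  atom 4: C, bond orders sum to 3 (valence 4) → 1 H
  atom 5: C, bond orders sum to 2 (valence 4) → 2 H
  atom 6: C, bond orders sum to 2 (valence 4) → 2 H
  atom 7: C, bond orders sum to 2 (valence 4) → 2 H
  atom 8: O, bond orders sum to 1 (valence 2) → 1 H
  atom 9: aromatic c, 3 neighbours → 0 H
  atom 10: aromatic c, 3 neighbours → 0 H
  atom 11: O, bond orders sum to 1 (valence 2) → 1 H
  atom 12: aromatic c, 2 neighbours → 1 H
  atom 13: aromatic c, 3 neighbours → 0 H
  atom 14: O, bond orders sum to 2 (valence 2) → 0 H
  atom 15: C, bond orders sum to 1 (valence 4) → 3 H
  atom 16: aromatic c, 2 neighbours → 1 H
  atom 17: aromatic c, 2 neighbours → 1 H
Totals → C:13, H:18, O:4.
In Hill order: C13H18O4.

C13H18O4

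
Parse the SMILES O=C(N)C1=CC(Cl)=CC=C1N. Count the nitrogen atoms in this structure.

Scan the SMILES for N atoms (remember two-letter symbols like Cl and Br are single atoms).
Nitrogen count: 2.

2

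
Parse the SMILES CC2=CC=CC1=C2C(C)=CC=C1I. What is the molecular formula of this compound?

Walk through each heavy atom and fill implicit hydrogens from standard valence (C 4, N 3, O 2, S 2, halogen 1):
  atom 1: C, bond orders sum to 1 (valence 4) → 3 H
  atom 2: C, bond orders sum to 4 (valence 4) → 0 H
  atom 3: C, bond orders sum to 3 (valence 4) → 1 H
  atom 4: C, bond orders sum to 3 (valence 4) → 1 H
  atom 5: C, bond orders sum to 3 (valence 4) → 1 H
  atom 6: C, bond orders sum to 4 (valence 4) → 0 H
  atom 7: C, bond orders sum to 4 (valence 4) → 0 H
  atom 8: C, bond orders sum to 4 (valence 4) → 0 H
  atom 9: C, bond orders sum to 1 (valence 4) → 3 H
  atom 10: C, bond orders sum to 3 (valence 4) → 1 H
  atom 11: C, bond orders sum to 3 (valence 4) → 1 H
  atom 12: C, bond orders sum to 4 (valence 4) → 0 H
  atom 13: I (halogen, monovalent) → 0 H
Totals → C:12, H:11, I:1.

C12H11I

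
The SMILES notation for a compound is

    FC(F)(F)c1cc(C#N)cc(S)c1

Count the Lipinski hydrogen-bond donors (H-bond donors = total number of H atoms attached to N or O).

0

Donors: find every N or O and count the H atoms it carries.
  atom 9 (N): bond orders sum to 3 → 0 H
Lipinski HBD = 0.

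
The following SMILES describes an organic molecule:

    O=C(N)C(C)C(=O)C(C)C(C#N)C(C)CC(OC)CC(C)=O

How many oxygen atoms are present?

Scan the SMILES for O atoms (remember two-letter symbols like Cl and Br are single atoms).
Oxygen count: 4.

4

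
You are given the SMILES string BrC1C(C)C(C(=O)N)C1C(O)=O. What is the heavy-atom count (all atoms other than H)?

Every atom symbol written in the SMILES (organic subset) is one heavy atom; implicit H are not written.
Heavy atoms by element → Br:1, C:7, N:1, O:3.
Total: 12.

12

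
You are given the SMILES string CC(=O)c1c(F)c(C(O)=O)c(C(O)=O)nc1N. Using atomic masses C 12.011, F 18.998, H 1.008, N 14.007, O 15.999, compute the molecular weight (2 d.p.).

First, the molecular formula is C9H7FN2O5 (counting implicit H from valence).
  C: 9 × 12.011 = 108.099
  F: 1 × 18.998 = 18.998
  H: 7 × 1.008 = 7.056
  N: 2 × 14.007 = 28.014
  O: 5 × 15.999 = 79.995
Sum: 9×12.011 + 1×18.998 + 7×1.008 + 2×14.007 + 5×15.999 = 242.162 → 242.16 g/mol.

242.16 g/mol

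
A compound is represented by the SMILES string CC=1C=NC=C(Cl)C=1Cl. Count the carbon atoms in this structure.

6

Count every carbon token in the SMILES (each C, including those in ring-closure positions and inside branches).
Carbon count: 6.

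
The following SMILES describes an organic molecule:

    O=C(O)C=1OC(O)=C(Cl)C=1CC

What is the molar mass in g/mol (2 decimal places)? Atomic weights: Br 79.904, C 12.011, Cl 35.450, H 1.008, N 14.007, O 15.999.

190.58 g/mol

First, the molecular formula is C7H7ClO4 (counting implicit H from valence).
  C: 7 × 12.011 = 84.077
  Cl: 1 × 35.450 = 35.450
  H: 7 × 1.008 = 7.056
  O: 4 × 15.999 = 63.996
Sum: 7×12.011 + 1×35.450 + 7×1.008 + 4×15.999 = 190.579 → 190.58 g/mol.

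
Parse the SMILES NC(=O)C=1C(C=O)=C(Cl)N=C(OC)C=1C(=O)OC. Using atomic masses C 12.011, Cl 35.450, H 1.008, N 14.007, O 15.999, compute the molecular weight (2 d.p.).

First, the molecular formula is C10H9ClN2O5 (counting implicit H from valence).
  C: 10 × 12.011 = 120.110
  Cl: 1 × 35.450 = 35.450
  H: 9 × 1.008 = 9.072
  N: 2 × 14.007 = 28.014
  O: 5 × 15.999 = 79.995
Sum: 10×12.011 + 1×35.450 + 9×1.008 + 2×14.007 + 5×15.999 = 272.641 → 272.64 g/mol.

272.64 g/mol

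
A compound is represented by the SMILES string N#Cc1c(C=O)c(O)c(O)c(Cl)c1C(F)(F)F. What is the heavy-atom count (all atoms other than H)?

17

Every atom symbol written in the SMILES (organic subset) is one heavy atom; implicit H are not written.
Heavy atoms by element → C:9, Cl:1, F:3, N:1, O:3.
Total: 17.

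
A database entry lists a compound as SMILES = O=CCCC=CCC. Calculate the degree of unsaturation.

2

Molecular formula: C7H12O.
DoU = (2C + 2 + N − H − X) / 2, where X is the halogen count and O/S are ignored.
    = (2·7 + 2 + 0 − 12 − 0) / 2 = 4 / 2 = 2.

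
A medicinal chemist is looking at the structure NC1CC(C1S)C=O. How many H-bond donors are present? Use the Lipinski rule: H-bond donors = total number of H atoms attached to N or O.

2

Donors: find every N or O and count the H atoms it carries.
  atom 1 (N): bond orders sum to 1 → 2 H
  atom 8 (O): bond orders sum to 2 → 0 H
Lipinski HBD = 2.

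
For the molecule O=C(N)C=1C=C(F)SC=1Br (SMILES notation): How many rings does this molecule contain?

1

In SMILES, each pair of matching ring-closure digits denotes one ring-closing bond; the number of such bonds equals the number of independent rings.
Ring-closure bonds here: 1.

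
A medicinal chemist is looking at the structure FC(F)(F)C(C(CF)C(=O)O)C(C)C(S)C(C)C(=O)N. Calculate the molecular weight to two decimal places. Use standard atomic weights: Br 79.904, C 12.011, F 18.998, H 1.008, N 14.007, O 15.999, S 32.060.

319.31 g/mol

First, the molecular formula is C11H17F4NO3S (counting implicit H from valence).
  C: 11 × 12.011 = 132.121
  F: 4 × 18.998 = 75.992
  H: 17 × 1.008 = 17.136
  N: 1 × 14.007 = 14.007
  O: 3 × 15.999 = 47.997
  S: 1 × 32.060 = 32.060
Sum: 11×12.011 + 4×18.998 + 17×1.008 + 1×14.007 + 3×15.999 + 1×32.060 = 319.313 → 319.31 g/mol.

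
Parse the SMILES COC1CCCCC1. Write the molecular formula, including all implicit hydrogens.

C7H14O

Walk through each heavy atom and fill implicit hydrogens from standard valence (C 4, N 3, O 2, S 2, halogen 1):
  atom 1: C, bond orders sum to 1 (valence 4) → 3 H
  atom 2: O, bond orders sum to 2 (valence 2) → 0 H
  atom 3: C, bond orders sum to 3 (valence 4) → 1 H
  atom 4: C, bond orders sum to 2 (valence 4) → 2 H
  atom 5: C, bond orders sum to 2 (valence 4) → 2 H
  atom 6: C, bond orders sum to 2 (valence 4) → 2 H
  atom 7: C, bond orders sum to 2 (valence 4) → 2 H
  atom 8: C, bond orders sum to 2 (valence 4) → 2 H
Totals → C:7, H:14, O:1.
In Hill order: C7H14O.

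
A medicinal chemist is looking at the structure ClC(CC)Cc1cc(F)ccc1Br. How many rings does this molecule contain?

1

In SMILES, each pair of matching ring-closure digits denotes one ring-closing bond; the number of such bonds equals the number of independent rings.
Ring-closure bonds here: 1.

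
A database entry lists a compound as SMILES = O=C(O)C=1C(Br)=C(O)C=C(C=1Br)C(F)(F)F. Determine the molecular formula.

C8H3Br2F3O3

Walk through each heavy atom and fill implicit hydrogens from standard valence (C 4, N 3, O 2, S 2, halogen 1):
  atom 1: O, bond orders sum to 2 (valence 2) → 0 H
  atom 2: C, bond orders sum to 4 (valence 4) → 0 H
  atom 3: O, bond orders sum to 1 (valence 2) → 1 H
  atom 4: C, bond orders sum to 4 (valence 4) → 0 H
  atom 5: C, bond orders sum to 4 (valence 4) → 0 H
  atom 6: Br (halogen, monovalent) → 0 H
  atom 7: C, bond orders sum to 4 (valence 4) → 0 H
  atom 8: O, bond orders sum to 1 (valence 2) → 1 H
  atom 9: C, bond orders sum to 3 (valence 4) → 1 H
  atom 10: C, bond orders sum to 4 (valence 4) → 0 H
  atom 11: C, bond orders sum to 4 (valence 4) → 0 H
  atom 12: Br (halogen, monovalent) → 0 H
  atom 13: C, bond orders sum to 4 (valence 4) → 0 H
  atom 14: F (halogen, monovalent) → 0 H
  atom 15: F (halogen, monovalent) → 0 H
  atom 16: F (halogen, monovalent) → 0 H
Totals → C:8, H:3, Br:2, F:3, O:3.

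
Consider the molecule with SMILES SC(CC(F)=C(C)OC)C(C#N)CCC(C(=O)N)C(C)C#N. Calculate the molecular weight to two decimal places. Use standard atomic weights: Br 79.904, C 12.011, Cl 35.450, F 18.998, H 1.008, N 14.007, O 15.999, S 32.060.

First, the molecular formula is C15H22FN3O2S (counting implicit H from valence).
  C: 15 × 12.011 = 180.165
  F: 1 × 18.998 = 18.998
  H: 22 × 1.008 = 22.176
  N: 3 × 14.007 = 42.021
  O: 2 × 15.999 = 31.998
  S: 1 × 32.060 = 32.060
Sum: 15×12.011 + 1×18.998 + 22×1.008 + 3×14.007 + 2×15.999 + 1×32.060 = 327.418 → 327.42 g/mol.

327.42 g/mol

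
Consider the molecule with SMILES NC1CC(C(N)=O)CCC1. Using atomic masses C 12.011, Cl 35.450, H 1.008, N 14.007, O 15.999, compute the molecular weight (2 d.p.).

First, the molecular formula is C7H14N2O (counting implicit H from valence).
  C: 7 × 12.011 = 84.077
  H: 14 × 1.008 = 14.112
  N: 2 × 14.007 = 28.014
  O: 1 × 15.999 = 15.999
Sum: 7×12.011 + 14×1.008 + 2×14.007 + 1×15.999 = 142.202 → 142.20 g/mol.

142.20 g/mol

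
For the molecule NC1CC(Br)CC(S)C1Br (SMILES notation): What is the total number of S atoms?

Scan the SMILES for S atoms (remember two-letter symbols like Cl and Br are single atoms).
Sulfur count: 1.

1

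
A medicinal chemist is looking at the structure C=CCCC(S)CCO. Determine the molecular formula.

Walk through each heavy atom and fill implicit hydrogens from standard valence (C 4, N 3, O 2, S 2, halogen 1):
  atom 1: C, bond orders sum to 2 (valence 4) → 2 H
  atom 2: C, bond orders sum to 3 (valence 4) → 1 H
  atom 3: C, bond orders sum to 2 (valence 4) → 2 H
  atom 4: C, bond orders sum to 2 (valence 4) → 2 H
  atom 5: C, bond orders sum to 3 (valence 4) → 1 H
  atom 6: S, bond orders sum to 1 (valence 2) → 1 H
  atom 7: C, bond orders sum to 2 (valence 4) → 2 H
  atom 8: C, bond orders sum to 2 (valence 4) → 2 H
  atom 9: O, bond orders sum to 1 (valence 2) → 1 H
Totals → C:7, H:14, O:1, S:1.
In Hill order: C7H14OS.

C7H14OS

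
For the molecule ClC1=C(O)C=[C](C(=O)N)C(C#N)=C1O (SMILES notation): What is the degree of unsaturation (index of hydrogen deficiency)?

Degree of unsaturation = (number of rings) + (number of π bonds).
Ring closures in the SMILES: 1.
π bonds: 4 double bonds (each 1 DoU), 1 triple bond (each 2 DoU) → 6 DoU from unsaturation.
Total DoU = 1 + 6 = 7.

7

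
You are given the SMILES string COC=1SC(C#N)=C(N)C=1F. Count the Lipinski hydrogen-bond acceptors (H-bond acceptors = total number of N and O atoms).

3

N atoms: 2; O atoms: 1.
Lipinski HBA = 2 + 1 = 3.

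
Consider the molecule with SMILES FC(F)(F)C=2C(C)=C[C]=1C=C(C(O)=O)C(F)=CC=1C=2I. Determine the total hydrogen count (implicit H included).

Walk through each heavy atom and fill implicit hydrogens from standard valence (C 4, N 3, O 2, S 2, halogen 1):
  atom 1: F (halogen, monovalent) → 0 H
  atom 2: C, bond orders sum to 4 (valence 4) → 0 H
  atom 3: F (halogen, monovalent) → 0 H
  atom 4: F (halogen, monovalent) → 0 H
  atom 5: C, bond orders sum to 4 (valence 4) → 0 H
  atom 6: C, bond orders sum to 4 (valence 4) → 0 H
  atom 7: C, bond orders sum to 1 (valence 4) → 3 H
  atom 8: C, bond orders sum to 3 (valence 4) → 1 H
  atom 9: C with explicit H count 0
  atom 10: C, bond orders sum to 3 (valence 4) → 1 H
  atom 11: C, bond orders sum to 4 (valence 4) → 0 H
  atom 12: C, bond orders sum to 4 (valence 4) → 0 H
  atom 13: O, bond orders sum to 1 (valence 2) → 1 H
  atom 14: O, bond orders sum to 2 (valence 2) → 0 H
  atom 15: C, bond orders sum to 4 (valence 4) → 0 H
  atom 16: F (halogen, monovalent) → 0 H
  atom 17: C, bond orders sum to 3 (valence 4) → 1 H
  atom 18: C, bond orders sum to 4 (valence 4) → 0 H
  atom 19: C, bond orders sum to 4 (valence 4) → 0 H
  atom 20: I (halogen, monovalent) → 0 H
Total hydrogens: 7.

7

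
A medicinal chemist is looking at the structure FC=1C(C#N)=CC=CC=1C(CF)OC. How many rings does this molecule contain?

In SMILES, each pair of matching ring-closure digits denotes one ring-closing bond; the number of such bonds equals the number of independent rings.
Ring-closure bonds here: 1.

1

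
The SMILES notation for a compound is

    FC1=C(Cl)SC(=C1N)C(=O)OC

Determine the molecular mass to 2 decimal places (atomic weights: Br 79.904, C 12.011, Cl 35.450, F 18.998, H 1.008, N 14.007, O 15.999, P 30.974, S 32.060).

209.62 g/mol

First, the molecular formula is C6H5ClFNO2S (counting implicit H from valence).
  C: 6 × 12.011 = 72.066
  Cl: 1 × 35.450 = 35.450
  F: 1 × 18.998 = 18.998
  H: 5 × 1.008 = 5.040
  N: 1 × 14.007 = 14.007
  O: 2 × 15.999 = 31.998
  S: 1 × 32.060 = 32.060
Sum: 6×12.011 + 1×35.450 + 1×18.998 + 5×1.008 + 1×14.007 + 2×15.999 + 1×32.060 = 209.619 → 209.62 g/mol.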